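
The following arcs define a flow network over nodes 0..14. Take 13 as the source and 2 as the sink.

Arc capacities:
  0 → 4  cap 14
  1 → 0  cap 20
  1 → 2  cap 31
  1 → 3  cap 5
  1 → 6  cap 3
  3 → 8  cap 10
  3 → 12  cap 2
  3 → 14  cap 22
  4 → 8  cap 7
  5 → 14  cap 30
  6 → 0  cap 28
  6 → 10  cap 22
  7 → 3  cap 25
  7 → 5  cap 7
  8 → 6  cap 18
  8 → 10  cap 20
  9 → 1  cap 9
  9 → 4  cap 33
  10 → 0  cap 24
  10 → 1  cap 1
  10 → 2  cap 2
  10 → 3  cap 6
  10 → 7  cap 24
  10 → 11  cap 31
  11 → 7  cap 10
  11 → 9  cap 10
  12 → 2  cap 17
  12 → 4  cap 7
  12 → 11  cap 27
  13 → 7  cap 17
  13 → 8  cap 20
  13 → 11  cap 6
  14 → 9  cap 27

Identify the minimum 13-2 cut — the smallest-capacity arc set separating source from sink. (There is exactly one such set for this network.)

augment #1: 13→8→10→2 push 2
augment #2: 13→7→3→12→2 push 2
augment #3: 13→8→10→1→2 push 1
augment #4: 13→11→9→1→2 push 6
augment #5: 13→7→3→14→9→1→2 push 3
max flow = 14; residual-reachable set from 13 gives S-side
cut edges (S→T): {(3,12), (9,1), (10,1), (10,2)} total cap 14

Min-cut arcs: {(3,12), (9,1), (10,1), (10,2)} (total capacity 14)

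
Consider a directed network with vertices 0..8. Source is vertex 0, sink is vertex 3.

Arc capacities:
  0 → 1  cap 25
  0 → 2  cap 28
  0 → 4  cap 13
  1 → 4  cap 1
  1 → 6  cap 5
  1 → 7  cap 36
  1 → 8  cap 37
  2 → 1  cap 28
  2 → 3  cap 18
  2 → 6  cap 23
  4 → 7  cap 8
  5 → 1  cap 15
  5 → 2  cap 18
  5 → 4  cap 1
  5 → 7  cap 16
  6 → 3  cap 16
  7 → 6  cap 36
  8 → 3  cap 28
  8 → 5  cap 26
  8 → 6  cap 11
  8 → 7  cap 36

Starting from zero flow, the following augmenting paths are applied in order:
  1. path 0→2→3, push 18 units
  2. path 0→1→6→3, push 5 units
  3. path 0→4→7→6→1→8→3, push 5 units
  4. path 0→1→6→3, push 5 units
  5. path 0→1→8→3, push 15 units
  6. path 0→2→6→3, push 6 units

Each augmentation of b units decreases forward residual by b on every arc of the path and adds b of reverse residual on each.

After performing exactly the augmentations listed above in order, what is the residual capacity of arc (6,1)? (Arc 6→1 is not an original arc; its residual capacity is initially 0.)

Residual capacity of (6,1): 5

after path 1 (0→2→3, push 18): res(6,1)=0
after path 2 (0→1→6→3, push 5): res(6,1)=5
after path 3 (0→4→7→6→1→8→3, push 5): res(6,1)=0
after path 4 (0→1→6→3, push 5): res(6,1)=5
after path 5 (0→1→8→3, push 15): res(6,1)=5
after path 6 (0→2→6→3, push 6): res(6,1)=5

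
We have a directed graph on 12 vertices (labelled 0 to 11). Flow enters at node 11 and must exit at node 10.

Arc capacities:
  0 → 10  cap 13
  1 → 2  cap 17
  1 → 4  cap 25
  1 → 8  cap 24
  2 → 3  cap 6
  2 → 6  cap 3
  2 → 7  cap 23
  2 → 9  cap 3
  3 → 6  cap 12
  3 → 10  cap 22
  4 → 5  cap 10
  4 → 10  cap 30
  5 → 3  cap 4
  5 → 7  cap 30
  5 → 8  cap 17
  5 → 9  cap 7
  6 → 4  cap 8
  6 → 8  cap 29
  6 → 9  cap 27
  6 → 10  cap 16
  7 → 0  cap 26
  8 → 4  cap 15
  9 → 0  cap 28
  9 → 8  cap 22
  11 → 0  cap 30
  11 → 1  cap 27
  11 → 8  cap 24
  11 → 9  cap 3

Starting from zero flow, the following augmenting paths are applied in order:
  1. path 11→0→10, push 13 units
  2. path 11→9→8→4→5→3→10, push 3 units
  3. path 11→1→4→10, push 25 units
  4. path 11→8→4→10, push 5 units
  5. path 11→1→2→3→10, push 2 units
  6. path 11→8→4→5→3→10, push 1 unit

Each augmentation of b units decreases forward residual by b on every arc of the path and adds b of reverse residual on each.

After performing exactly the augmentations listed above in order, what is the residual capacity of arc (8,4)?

after path 1 (11→0→10, push 13): res(8,4)=15
after path 2 (11→9→8→4→5→3→10, push 3): res(8,4)=12
after path 3 (11→1→4→10, push 25): res(8,4)=12
after path 4 (11→8→4→10, push 5): res(8,4)=7
after path 5 (11→1→2→3→10, push 2): res(8,4)=7
after path 6 (11→8→4→5→3→10, push 1): res(8,4)=6

Residual capacity of (8,4): 6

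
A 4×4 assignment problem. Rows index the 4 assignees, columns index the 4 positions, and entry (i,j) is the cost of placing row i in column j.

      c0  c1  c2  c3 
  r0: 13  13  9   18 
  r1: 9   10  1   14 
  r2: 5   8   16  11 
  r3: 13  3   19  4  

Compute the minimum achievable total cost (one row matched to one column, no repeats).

Minimum assignment cost: 23

optimal assignment: row0→col1 (cost 13), row1→col2 (cost 1), row2→col0 (cost 5), row3→col3 (cost 4)
total = 13 + 1 + 5 + 4 = 23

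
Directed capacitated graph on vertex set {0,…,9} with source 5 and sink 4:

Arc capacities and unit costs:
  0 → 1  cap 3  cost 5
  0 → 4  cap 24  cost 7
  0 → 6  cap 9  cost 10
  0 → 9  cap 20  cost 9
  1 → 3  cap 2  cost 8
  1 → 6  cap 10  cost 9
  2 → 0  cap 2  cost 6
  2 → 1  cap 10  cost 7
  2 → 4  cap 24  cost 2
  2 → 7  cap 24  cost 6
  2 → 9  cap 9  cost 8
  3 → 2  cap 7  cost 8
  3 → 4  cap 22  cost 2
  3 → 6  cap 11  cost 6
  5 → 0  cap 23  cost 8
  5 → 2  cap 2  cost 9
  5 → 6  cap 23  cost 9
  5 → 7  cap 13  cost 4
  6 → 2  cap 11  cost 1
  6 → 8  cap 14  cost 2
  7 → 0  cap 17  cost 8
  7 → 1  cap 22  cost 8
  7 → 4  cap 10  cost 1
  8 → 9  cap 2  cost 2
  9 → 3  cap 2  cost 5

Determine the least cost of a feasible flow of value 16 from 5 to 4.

Minimum cost for 16 units: 120

shortest-cost path #1: 5→7→4 push 10 @ unit cost 5 (adds 50)
shortest-cost path #2: 5→2→4 push 2 @ unit cost 11 (adds 22)
shortest-cost path #3: 5→6→2→4 push 4 @ unit cost 12 (adds 48)
total cost = 120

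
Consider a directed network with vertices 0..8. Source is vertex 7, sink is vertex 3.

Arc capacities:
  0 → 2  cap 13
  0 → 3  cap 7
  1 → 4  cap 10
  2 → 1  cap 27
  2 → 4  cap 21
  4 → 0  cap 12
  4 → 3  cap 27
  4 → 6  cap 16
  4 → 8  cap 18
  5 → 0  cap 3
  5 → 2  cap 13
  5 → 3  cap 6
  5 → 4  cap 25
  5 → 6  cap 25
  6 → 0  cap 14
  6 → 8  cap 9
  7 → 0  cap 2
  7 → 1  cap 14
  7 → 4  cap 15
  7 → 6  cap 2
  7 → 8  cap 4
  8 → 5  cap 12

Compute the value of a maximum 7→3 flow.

Maximum flow value: 33

augment #1: 7→0→3 bottleneck 2, total now 2
augment #2: 7→4→3 bottleneck 15, total now 17
augment #3: 7→1→4→3 bottleneck 10, total now 27
augment #4: 7→6→0→3 bottleneck 2, total now 29
augment #5: 7→8→5→3 bottleneck 4, total now 33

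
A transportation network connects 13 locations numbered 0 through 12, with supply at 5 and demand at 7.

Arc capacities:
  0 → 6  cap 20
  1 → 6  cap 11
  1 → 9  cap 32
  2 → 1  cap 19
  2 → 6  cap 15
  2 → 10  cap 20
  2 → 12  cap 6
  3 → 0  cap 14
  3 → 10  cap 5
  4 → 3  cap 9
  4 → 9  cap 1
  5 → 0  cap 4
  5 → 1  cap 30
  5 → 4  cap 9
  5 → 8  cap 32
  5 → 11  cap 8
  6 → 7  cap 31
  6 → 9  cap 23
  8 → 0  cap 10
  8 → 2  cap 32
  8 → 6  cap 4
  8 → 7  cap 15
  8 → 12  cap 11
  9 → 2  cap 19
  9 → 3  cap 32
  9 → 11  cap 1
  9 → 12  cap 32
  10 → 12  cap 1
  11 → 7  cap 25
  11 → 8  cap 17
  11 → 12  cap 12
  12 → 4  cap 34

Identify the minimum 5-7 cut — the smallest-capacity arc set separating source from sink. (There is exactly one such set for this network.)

augment #1: 5→8→7 push 15
augment #2: 5→11→7 push 8
augment #3: 5→0→6→7 push 4
augment #4: 5→1→6→7 push 11
augment #5: 5→8→6→7 push 4
augment #6: 5→1→9→11→7 push 1
augment #7: 5→8→0→6→7 push 10
augment #8: 5→8→2→6→7 push 2
max flow = 55; residual-reachable set from 5 gives S-side
cut edges (S→T): {(5,11), (6,7), (8,7), (9,11)} total cap 55

Min-cut arcs: {(5,11), (6,7), (8,7), (9,11)} (total capacity 55)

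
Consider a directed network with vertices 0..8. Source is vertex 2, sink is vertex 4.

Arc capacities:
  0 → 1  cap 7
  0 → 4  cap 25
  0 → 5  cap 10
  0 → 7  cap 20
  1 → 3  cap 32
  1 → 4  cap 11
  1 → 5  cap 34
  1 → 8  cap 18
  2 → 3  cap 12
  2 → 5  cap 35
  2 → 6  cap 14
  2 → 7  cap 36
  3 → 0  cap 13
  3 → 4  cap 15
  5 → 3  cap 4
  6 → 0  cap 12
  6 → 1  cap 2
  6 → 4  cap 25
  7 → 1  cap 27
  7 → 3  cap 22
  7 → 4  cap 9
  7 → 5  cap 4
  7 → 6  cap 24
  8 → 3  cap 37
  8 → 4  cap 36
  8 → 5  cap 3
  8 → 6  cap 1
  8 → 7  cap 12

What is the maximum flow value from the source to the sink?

Maximum flow value: 66

augment #1: 2→3→4 bottleneck 12, total now 12
augment #2: 2→6→4 bottleneck 14, total now 26
augment #3: 2→7→4 bottleneck 9, total now 35
augment #4: 2→5→3→4 bottleneck 3, total now 38
augment #5: 2→7→1→4 bottleneck 11, total now 49
augment #6: 2→7→6→4 bottleneck 11, total now 60
augment #7: 2→5→3→0→4 bottleneck 1, total now 61
augment #8: 2→7→1→8→4 bottleneck 5, total now 66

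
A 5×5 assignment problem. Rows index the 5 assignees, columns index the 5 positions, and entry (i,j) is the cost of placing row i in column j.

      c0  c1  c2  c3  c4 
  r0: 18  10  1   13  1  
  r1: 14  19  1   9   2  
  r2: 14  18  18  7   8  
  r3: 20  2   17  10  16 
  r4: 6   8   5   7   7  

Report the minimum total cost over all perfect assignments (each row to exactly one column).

Minimum assignment cost: 17

optimal assignment: row0→col4 (cost 1), row1→col2 (cost 1), row2→col3 (cost 7), row3→col1 (cost 2), row4→col0 (cost 6)
total = 1 + 1 + 7 + 2 + 6 = 17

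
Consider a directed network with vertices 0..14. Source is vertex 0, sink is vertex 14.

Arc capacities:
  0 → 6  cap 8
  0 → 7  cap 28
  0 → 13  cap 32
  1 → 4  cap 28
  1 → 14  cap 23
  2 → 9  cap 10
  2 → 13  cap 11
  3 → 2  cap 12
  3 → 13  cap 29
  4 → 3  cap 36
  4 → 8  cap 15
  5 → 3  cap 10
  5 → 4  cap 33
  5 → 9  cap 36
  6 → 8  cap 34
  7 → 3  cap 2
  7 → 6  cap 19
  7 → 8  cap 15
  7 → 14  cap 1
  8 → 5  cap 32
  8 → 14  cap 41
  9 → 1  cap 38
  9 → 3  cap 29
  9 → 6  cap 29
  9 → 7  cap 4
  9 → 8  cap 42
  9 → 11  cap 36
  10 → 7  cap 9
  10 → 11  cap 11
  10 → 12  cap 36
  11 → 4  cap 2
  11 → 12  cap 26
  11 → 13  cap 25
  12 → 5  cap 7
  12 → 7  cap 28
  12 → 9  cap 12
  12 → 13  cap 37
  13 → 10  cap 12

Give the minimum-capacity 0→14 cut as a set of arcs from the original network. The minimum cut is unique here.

augment #1: 0→7→14 push 1
augment #2: 0→6→8→14 push 8
augment #3: 0→7→8→14 push 15
augment #4: 0→7→6→8→14 push 12
augment #5: 0→13→10→7→6→8→14 push 6
augment #6: 0→13→10→12→9→1→14 push 6
max flow = 48; residual-reachable set from 0 gives S-side
cut edges (S→T): {(0,6), (0,7), (13,10)} total cap 48

Min-cut arcs: {(0,6), (0,7), (13,10)} (total capacity 48)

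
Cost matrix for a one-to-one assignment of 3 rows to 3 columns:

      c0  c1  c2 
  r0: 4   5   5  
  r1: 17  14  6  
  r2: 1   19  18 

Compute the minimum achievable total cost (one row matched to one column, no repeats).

optimal assignment: row0→col1 (cost 5), row1→col2 (cost 6), row2→col0 (cost 1)
total = 5 + 6 + 1 = 12

Minimum assignment cost: 12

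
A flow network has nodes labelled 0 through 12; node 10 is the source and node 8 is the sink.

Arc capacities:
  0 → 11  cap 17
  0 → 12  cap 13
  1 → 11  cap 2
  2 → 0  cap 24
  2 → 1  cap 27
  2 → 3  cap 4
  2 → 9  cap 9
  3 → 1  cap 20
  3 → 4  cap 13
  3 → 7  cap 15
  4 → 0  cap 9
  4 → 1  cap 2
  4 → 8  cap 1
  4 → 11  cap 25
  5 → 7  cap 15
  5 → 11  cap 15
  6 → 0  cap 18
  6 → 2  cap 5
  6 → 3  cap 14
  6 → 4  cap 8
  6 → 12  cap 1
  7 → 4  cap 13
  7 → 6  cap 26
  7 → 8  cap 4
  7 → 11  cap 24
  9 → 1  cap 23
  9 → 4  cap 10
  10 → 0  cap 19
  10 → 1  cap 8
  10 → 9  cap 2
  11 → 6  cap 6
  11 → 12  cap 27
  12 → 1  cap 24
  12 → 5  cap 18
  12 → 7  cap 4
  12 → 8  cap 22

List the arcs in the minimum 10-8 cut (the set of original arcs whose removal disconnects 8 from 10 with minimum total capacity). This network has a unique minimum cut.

augment #1: 10→0→12→8 push 13
augment #2: 10→9→4→8 push 1
augment #3: 10→0→11→12→8 push 6
augment #4: 10→1→11→12→8 push 2
augment #5: 10→9→4→11→12→8 push 1
max flow = 23; residual-reachable set from 10 gives S-side
cut edges (S→T): {(1,11), (10,0), (10,9)} total cap 23

Min-cut arcs: {(1,11), (10,0), (10,9)} (total capacity 23)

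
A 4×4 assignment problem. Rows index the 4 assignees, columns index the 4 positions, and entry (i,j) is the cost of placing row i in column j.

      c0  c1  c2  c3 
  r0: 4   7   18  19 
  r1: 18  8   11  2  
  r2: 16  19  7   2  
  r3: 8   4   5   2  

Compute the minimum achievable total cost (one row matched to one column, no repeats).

optimal assignment: row0→col0 (cost 4), row1→col3 (cost 2), row2→col2 (cost 7), row3→col1 (cost 4)
total = 4 + 2 + 7 + 4 = 17

Minimum assignment cost: 17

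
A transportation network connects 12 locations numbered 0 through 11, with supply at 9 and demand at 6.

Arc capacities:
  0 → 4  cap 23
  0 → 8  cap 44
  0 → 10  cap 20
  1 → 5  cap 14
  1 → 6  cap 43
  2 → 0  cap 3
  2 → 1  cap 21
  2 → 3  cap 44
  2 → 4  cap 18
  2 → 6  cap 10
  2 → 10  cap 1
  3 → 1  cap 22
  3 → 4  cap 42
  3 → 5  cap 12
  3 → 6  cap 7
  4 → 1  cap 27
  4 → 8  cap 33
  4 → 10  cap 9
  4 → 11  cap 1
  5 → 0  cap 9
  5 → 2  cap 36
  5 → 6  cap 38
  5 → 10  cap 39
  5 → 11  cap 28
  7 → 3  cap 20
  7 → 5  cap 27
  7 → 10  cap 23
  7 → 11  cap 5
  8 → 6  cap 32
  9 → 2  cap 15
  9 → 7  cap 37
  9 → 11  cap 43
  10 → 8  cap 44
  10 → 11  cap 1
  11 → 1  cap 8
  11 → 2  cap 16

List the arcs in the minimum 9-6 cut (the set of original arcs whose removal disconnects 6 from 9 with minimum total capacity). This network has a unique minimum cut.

augment #1: 9→2→6 push 10
augment #2: 9→2→1→6 push 5
augment #3: 9→7→3→6 push 7
augment #4: 9→7→5→6 push 27
augment #5: 9→11→1→6 push 8
augment #6: 9→7→3→1→6 push 3
augment #7: 9→11→2→1→6 push 16
max flow = 76; residual-reachable set from 9 gives S-side
cut edges (S→T): {(9,2), (9,7), (11,1), (11,2)} total cap 76

Min-cut arcs: {(9,2), (9,7), (11,1), (11,2)} (total capacity 76)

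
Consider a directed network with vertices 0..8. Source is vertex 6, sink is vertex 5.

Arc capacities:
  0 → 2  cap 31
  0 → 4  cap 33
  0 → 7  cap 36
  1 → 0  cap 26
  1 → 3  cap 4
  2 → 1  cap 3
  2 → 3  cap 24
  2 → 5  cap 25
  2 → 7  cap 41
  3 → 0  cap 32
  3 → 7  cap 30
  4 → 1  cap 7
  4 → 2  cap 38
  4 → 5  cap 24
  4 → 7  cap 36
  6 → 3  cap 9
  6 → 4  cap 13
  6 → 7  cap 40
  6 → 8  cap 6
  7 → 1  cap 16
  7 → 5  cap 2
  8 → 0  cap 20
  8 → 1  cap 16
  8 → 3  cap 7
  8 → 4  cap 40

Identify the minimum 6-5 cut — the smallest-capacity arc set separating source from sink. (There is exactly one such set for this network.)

augment #1: 6→4→5 push 13
augment #2: 6→7→5 push 2
augment #3: 6→8→4→5 push 6
augment #4: 6→3→0→2→5 push 9
augment #5: 6→7→1→0→2→5 push 16
max flow = 46; residual-reachable set from 6 gives S-side
cut edges (S→T): {(6,3), (6,4), (6,8), (7,1), (7,5)} total cap 46

Min-cut arcs: {(6,3), (6,4), (6,8), (7,1), (7,5)} (total capacity 46)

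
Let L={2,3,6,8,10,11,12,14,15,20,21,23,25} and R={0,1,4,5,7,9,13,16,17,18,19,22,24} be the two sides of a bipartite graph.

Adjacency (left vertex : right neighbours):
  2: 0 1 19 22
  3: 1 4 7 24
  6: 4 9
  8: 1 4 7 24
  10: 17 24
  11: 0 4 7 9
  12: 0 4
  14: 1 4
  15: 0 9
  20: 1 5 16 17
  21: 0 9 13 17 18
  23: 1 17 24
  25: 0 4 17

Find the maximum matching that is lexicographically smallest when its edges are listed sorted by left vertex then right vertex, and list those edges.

|M| = 10 (so the lex-smallest maximum matching has 10 edges)
process left vertices in ascending order; for each, take the smallest-labelled available neighbour that still permits 10 edges overall, or leave it unmatched if none does
lex-smallest matching: {2-19, 3-1, 6-4, 8-7, 10-17, 11-0, 15-9, 20-5, 21-13, 23-24}

Lex-smallest maximum matching: {(2,19), (3,1), (6,4), (8,7), (10,17), (11,0), (15,9), (20,5), (21,13), (23,24)}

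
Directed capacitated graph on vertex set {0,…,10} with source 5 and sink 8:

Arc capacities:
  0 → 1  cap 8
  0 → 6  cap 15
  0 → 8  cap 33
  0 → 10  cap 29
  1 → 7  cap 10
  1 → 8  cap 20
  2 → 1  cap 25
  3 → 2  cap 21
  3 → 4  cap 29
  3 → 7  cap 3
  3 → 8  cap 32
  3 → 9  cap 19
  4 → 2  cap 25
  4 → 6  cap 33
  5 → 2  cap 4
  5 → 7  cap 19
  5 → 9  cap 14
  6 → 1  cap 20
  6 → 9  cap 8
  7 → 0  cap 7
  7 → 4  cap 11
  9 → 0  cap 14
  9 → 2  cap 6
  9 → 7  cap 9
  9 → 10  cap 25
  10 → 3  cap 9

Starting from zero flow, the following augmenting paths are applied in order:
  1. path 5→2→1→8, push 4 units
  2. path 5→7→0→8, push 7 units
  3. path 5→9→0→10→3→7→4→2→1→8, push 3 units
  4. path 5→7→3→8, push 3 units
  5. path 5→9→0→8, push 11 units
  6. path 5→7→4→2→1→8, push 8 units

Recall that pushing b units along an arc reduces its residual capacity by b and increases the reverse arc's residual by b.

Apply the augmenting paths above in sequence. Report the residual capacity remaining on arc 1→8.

after path 1 (5→2→1→8, push 4): res(1,8)=16
after path 2 (5→7→0→8, push 7): res(1,8)=16
after path 3 (5→9→0→10→3→7→4→2→1→8, push 3): res(1,8)=13
after path 4 (5→7→3→8, push 3): res(1,8)=13
after path 5 (5→9→0→8, push 11): res(1,8)=13
after path 6 (5→7→4→2→1→8, push 8): res(1,8)=5

Residual capacity of (1,8): 5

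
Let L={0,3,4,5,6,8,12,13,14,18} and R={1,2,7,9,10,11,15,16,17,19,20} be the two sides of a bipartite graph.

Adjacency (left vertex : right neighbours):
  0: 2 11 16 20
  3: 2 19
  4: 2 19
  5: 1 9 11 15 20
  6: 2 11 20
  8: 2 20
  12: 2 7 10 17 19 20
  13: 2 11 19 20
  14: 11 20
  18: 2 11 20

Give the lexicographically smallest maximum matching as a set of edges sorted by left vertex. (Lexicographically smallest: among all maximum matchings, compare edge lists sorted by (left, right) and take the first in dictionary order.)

|M| = 7 (so the lex-smallest maximum matching has 7 edges)
process left vertices in ascending order; for each, take the smallest-labelled available neighbour that still permits 7 edges overall, or leave it unmatched if none does
lex-smallest matching: {0-16, 3-2, 4-19, 5-1, 6-11, 8-20, 12-7}

Lex-smallest maximum matching: {(0,16), (3,2), (4,19), (5,1), (6,11), (8,20), (12,7)}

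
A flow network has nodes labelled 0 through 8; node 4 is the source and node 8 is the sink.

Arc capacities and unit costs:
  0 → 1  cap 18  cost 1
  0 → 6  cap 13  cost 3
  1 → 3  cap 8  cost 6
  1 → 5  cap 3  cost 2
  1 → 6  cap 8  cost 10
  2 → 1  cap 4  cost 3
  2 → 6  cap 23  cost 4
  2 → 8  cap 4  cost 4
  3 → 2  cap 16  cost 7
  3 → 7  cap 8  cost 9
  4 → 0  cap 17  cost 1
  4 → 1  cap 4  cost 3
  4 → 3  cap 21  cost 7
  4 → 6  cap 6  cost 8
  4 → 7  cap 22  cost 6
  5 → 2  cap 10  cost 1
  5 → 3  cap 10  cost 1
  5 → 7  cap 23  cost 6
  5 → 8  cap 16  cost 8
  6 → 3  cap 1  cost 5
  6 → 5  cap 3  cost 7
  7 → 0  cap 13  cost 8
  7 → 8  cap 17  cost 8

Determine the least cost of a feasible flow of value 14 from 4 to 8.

shortest-cost path #1: 4→0→1→5→2→8 push 3 @ unit cost 9 (adds 27)
shortest-cost path #2: 4→7→8 push 11 @ unit cost 14 (adds 154)
total cost = 181

Minimum cost for 14 units: 181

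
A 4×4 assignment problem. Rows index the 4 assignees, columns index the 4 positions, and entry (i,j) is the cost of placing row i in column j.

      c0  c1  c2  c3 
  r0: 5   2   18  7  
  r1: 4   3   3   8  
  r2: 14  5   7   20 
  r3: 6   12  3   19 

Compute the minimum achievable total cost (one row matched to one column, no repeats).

optimal assignment: row0→col3 (cost 7), row1→col0 (cost 4), row2→col1 (cost 5), row3→col2 (cost 3)
total = 7 + 4 + 5 + 3 = 19

Minimum assignment cost: 19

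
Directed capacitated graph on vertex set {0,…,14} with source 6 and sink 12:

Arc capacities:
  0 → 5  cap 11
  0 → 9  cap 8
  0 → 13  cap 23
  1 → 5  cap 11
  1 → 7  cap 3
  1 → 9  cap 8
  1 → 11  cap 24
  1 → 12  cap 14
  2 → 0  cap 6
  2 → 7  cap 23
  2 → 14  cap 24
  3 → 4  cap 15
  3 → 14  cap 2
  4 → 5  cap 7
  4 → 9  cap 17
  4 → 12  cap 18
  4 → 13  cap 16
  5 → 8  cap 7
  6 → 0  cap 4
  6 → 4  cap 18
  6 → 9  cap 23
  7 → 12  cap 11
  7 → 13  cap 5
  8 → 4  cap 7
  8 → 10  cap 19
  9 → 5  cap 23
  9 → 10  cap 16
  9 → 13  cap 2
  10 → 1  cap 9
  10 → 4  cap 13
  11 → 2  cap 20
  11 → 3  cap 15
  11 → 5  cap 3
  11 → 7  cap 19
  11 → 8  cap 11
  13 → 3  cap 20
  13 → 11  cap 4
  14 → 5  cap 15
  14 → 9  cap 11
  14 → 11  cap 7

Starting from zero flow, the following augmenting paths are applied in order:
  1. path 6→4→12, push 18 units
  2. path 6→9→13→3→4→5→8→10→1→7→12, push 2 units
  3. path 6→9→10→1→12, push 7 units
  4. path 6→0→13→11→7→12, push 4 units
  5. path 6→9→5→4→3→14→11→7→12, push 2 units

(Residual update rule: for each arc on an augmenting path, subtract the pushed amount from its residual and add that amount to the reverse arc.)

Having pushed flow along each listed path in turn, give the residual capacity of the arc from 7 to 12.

after path 1 (6→4→12, push 18): res(7,12)=11
after path 2 (6→9→13→3→4→5→8→10→1→7→12, push 2): res(7,12)=9
after path 3 (6→9→10→1→12, push 7): res(7,12)=9
after path 4 (6→0→13→11→7→12, push 4): res(7,12)=5
after path 5 (6→9→5→4→3→14→11→7→12, push 2): res(7,12)=3

Residual capacity of (7,12): 3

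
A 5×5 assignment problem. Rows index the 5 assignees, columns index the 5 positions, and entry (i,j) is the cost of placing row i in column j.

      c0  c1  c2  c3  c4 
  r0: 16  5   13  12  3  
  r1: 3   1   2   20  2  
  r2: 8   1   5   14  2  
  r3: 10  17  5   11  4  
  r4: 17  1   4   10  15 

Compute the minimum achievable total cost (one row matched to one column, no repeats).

one of 2 optimal assignments: row0→col4 (cost 3), row1→col0 (cost 3), row2→col1 (cost 1), row3→col2 (cost 5), row4→col3 (cost 10)
total = 3 + 3 + 1 + 5 + 10 = 22

Minimum assignment cost: 22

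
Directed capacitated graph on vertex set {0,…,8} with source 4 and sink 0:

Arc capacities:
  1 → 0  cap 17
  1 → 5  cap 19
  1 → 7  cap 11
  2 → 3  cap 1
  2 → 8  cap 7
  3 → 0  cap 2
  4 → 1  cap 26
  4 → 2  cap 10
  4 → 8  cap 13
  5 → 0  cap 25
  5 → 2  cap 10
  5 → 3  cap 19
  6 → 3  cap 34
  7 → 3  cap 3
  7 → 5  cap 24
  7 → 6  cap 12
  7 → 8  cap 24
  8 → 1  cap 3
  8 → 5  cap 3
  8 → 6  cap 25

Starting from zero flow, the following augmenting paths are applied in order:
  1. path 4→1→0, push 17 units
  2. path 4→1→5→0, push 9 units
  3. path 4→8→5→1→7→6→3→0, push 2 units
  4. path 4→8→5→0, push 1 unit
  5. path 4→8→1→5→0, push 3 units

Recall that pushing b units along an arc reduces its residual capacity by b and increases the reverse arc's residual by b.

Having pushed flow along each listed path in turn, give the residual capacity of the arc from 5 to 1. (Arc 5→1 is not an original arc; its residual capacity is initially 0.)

Residual capacity of (5,1): 10

after path 1 (4→1→0, push 17): res(5,1)=0
after path 2 (4→1→5→0, push 9): res(5,1)=9
after path 3 (4→8→5→1→7→6→3→0, push 2): res(5,1)=7
after path 4 (4→8→5→0, push 1): res(5,1)=7
after path 5 (4→8→1→5→0, push 3): res(5,1)=10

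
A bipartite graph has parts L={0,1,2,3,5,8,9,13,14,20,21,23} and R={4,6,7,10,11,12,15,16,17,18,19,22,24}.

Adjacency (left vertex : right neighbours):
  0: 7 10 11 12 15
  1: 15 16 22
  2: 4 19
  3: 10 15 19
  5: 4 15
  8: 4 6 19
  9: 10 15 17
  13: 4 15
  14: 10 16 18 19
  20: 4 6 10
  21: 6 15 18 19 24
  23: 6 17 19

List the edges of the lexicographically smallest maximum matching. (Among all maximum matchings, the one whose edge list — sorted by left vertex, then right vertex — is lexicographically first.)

Lex-smallest maximum matching: {(0,7), (1,16), (2,4), (3,10), (5,15), (8,6), (9,17), (14,18), (21,24), (23,19)}

|M| = 10 (so the lex-smallest maximum matching has 10 edges)
process left vertices in ascending order; for each, take the smallest-labelled available neighbour that still permits 10 edges overall, or leave it unmatched if none does
lex-smallest matching: {0-7, 1-16, 2-4, 3-10, 5-15, 8-6, 9-17, 14-18, 21-24, 23-19}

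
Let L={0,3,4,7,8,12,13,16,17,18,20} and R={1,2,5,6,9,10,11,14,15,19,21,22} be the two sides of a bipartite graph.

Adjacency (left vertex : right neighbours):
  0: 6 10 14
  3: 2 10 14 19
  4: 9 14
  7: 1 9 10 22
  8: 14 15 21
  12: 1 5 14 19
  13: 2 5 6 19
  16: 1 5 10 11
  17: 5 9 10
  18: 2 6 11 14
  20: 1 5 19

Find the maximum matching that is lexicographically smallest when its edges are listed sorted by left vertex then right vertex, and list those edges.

|M| = 11 (so the lex-smallest maximum matching has 11 edges)
process left vertices in ascending order; for each, take the smallest-labelled available neighbour that still permits 11 edges overall, or leave it unmatched if none does
lex-smallest matching: {0-6, 3-2, 4-9, 7-22, 8-15, 12-1, 13-5, 16-11, 17-10, 18-14, 20-19}

Lex-smallest maximum matching: {(0,6), (3,2), (4,9), (7,22), (8,15), (12,1), (13,5), (16,11), (17,10), (18,14), (20,19)}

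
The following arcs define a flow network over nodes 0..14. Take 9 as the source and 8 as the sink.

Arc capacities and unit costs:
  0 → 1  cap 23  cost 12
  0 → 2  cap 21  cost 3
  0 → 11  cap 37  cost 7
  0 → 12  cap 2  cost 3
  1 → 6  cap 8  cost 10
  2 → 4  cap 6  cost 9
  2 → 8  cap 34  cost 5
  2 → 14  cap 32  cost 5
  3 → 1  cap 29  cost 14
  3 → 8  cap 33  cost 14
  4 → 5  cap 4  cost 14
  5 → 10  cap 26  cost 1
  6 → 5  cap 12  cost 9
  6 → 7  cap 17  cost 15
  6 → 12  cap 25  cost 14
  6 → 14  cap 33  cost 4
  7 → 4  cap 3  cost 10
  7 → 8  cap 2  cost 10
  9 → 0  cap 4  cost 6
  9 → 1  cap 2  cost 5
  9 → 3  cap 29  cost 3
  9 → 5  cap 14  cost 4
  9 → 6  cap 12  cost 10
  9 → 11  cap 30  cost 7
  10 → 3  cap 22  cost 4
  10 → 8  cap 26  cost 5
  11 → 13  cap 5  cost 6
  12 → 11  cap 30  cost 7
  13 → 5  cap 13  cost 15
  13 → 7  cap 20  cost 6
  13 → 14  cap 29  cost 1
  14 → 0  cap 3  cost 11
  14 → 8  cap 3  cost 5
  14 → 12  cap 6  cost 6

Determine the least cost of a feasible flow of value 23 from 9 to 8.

Minimum cost for 23 units: 281

shortest-cost path #1: 9→5→10→8 push 14 @ unit cost 10 (adds 140)
shortest-cost path #2: 9→0→2→8 push 4 @ unit cost 14 (adds 56)
shortest-cost path #3: 9→3→8 push 5 @ unit cost 17 (adds 85)
total cost = 281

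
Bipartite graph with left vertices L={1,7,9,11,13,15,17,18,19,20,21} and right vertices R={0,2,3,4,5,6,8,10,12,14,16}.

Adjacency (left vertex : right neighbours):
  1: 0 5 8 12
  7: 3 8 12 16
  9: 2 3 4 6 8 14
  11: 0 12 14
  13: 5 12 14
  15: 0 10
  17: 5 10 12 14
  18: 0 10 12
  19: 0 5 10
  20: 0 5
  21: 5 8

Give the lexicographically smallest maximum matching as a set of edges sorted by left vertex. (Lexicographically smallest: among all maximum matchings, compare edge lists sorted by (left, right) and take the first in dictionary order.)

|M| = 8 (so the lex-smallest maximum matching has 8 edges)
process left vertices in ascending order; for each, take the smallest-labelled available neighbour that still permits 8 edges overall, or leave it unmatched if none does
lex-smallest matching: {1-0, 7-3, 9-2, 11-12, 13-5, 15-10, 17-14, 21-8}

Lex-smallest maximum matching: {(1,0), (7,3), (9,2), (11,12), (13,5), (15,10), (17,14), (21,8)}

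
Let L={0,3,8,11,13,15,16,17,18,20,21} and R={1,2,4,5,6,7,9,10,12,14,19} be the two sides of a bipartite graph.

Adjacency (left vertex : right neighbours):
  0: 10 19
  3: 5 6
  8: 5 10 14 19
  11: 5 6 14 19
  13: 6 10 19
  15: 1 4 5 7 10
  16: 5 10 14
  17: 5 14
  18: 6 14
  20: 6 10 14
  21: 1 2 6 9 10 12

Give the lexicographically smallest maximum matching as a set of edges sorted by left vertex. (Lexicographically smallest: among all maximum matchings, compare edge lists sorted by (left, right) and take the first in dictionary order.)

Lex-smallest maximum matching: {(0,10), (3,5), (8,14), (11,6), (13,19), (15,1), (21,2)}

|M| = 7 (so the lex-smallest maximum matching has 7 edges)
process left vertices in ascending order; for each, take the smallest-labelled available neighbour that still permits 7 edges overall, or leave it unmatched if none does
lex-smallest matching: {0-10, 3-5, 8-14, 11-6, 13-19, 15-1, 21-2}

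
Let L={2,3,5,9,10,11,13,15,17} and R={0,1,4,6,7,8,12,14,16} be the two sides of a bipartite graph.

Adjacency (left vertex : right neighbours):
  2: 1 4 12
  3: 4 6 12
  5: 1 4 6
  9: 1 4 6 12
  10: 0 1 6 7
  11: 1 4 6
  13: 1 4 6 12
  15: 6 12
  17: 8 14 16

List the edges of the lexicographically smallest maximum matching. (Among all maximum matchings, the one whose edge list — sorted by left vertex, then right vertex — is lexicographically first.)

Lex-smallest maximum matching: {(2,1), (3,4), (5,6), (9,12), (10,0), (17,8)}

|M| = 6 (so the lex-smallest maximum matching has 6 edges)
process left vertices in ascending order; for each, take the smallest-labelled available neighbour that still permits 6 edges overall, or leave it unmatched if none does
lex-smallest matching: {2-1, 3-4, 5-6, 9-12, 10-0, 17-8}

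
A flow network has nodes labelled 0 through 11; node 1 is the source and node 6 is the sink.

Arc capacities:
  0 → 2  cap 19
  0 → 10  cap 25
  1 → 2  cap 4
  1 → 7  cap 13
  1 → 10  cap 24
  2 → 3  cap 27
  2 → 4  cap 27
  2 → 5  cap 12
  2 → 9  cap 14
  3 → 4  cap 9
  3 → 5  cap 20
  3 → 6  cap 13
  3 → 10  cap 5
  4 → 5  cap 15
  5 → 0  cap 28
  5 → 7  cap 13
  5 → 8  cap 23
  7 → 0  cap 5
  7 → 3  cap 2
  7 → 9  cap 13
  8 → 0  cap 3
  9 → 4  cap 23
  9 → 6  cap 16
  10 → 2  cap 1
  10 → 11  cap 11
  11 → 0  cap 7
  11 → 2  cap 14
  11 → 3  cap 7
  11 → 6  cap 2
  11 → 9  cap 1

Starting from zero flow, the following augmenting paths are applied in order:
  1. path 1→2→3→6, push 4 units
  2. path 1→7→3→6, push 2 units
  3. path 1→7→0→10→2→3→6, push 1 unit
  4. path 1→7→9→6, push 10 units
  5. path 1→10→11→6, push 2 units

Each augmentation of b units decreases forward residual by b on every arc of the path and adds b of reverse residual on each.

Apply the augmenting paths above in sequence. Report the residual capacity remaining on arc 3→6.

after path 1 (1→2→3→6, push 4): res(3,6)=9
after path 2 (1→7→3→6, push 2): res(3,6)=7
after path 3 (1→7→0→10→2→3→6, push 1): res(3,6)=6
after path 4 (1→7→9→6, push 10): res(3,6)=6
after path 5 (1→10→11→6, push 2): res(3,6)=6

Residual capacity of (3,6): 6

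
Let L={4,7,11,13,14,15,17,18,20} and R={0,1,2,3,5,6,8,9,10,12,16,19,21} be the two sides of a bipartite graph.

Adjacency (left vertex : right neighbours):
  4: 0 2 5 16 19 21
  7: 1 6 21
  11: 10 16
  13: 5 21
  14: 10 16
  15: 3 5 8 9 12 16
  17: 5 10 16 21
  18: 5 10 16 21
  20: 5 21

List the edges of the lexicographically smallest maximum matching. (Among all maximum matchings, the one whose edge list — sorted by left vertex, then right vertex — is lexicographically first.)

|M| = 7 (so the lex-smallest maximum matching has 7 edges)
process left vertices in ascending order; for each, take the smallest-labelled available neighbour that still permits 7 edges overall, or leave it unmatched if none does
lex-smallest matching: {4-0, 7-1, 11-10, 13-5, 14-16, 15-3, 17-21}

Lex-smallest maximum matching: {(4,0), (7,1), (11,10), (13,5), (14,16), (15,3), (17,21)}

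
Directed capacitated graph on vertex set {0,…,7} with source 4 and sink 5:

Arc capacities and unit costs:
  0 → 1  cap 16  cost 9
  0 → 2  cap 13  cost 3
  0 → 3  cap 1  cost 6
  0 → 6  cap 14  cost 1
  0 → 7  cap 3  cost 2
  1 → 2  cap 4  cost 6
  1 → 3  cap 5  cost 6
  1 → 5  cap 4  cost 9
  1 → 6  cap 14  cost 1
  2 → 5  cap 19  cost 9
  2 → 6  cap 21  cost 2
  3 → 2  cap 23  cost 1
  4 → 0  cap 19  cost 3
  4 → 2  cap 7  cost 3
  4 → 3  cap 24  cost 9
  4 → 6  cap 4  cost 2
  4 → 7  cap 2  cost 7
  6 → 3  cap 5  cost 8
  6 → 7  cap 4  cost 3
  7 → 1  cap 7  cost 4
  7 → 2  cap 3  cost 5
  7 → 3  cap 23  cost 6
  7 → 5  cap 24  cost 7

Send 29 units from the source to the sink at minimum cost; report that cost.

shortest-cost path #1: 4→6→7→5 push 4 @ unit cost 12 (adds 48)
shortest-cost path #2: 4→2→5 push 7 @ unit cost 12 (adds 84)
shortest-cost path #3: 4→0→7→5 push 3 @ unit cost 12 (adds 36)
shortest-cost path #4: 4→7→5 push 2 @ unit cost 14 (adds 28)
shortest-cost path #5: 4→0→2→5 push 12 @ unit cost 15 (adds 180)
shortest-cost path #6: 4→0→1→5 push 1 @ unit cost 21 (adds 21)
total cost = 397

Minimum cost for 29 units: 397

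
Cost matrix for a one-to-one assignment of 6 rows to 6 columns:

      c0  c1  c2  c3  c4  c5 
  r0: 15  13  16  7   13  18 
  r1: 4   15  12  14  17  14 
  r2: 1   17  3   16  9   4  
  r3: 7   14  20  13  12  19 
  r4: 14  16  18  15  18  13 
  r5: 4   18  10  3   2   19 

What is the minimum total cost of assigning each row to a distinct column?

Minimum assignment cost: 43

optimal assignment: row0→col3 (cost 7), row1→col0 (cost 4), row2→col2 (cost 3), row3→col1 (cost 14), row4→col5 (cost 13), row5→col4 (cost 2)
total = 7 + 4 + 3 + 14 + 13 + 2 = 43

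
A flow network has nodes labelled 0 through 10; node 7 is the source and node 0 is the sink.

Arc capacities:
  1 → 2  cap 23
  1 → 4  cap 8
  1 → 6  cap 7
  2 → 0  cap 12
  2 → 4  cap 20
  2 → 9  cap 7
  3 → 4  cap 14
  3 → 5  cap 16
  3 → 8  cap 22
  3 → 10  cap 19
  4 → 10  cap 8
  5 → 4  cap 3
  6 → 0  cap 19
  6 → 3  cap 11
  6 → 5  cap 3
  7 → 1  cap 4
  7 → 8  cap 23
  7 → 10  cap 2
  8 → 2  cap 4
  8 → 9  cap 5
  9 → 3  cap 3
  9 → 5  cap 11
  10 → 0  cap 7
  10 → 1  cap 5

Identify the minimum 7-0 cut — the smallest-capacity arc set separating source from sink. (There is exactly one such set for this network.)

augment #1: 7→10→0 push 2
augment #2: 7→1→2→0 push 4
augment #3: 7→8→2→0 push 4
augment #4: 7→8→9→3→10→0 push 3
augment #5: 7→8→9→5→4→10→0 push 2
max flow = 15; residual-reachable set from 7 gives S-side
cut edges (S→T): {(7,1), (7,10), (8,2), (8,9)} total cap 15

Min-cut arcs: {(7,1), (7,10), (8,2), (8,9)} (total capacity 15)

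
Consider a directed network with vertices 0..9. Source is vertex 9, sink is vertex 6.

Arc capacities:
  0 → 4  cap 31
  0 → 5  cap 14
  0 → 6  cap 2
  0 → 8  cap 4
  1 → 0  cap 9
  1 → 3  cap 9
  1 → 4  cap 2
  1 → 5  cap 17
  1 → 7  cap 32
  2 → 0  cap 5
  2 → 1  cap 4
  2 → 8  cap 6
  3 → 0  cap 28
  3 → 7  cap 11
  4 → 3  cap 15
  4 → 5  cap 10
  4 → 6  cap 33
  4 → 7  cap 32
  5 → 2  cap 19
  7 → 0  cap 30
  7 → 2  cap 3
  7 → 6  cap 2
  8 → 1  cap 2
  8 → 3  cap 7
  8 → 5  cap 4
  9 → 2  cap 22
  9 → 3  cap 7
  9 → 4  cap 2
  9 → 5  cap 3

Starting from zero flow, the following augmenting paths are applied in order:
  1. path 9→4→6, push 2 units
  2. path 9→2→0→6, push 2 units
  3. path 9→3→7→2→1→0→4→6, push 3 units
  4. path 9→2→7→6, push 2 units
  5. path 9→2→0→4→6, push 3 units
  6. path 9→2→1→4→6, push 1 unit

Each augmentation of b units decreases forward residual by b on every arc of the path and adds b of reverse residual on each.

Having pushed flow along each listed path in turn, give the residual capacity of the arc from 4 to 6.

Residual capacity of (4,6): 24

after path 1 (9→4→6, push 2): res(4,6)=31
after path 2 (9→2→0→6, push 2): res(4,6)=31
after path 3 (9→3→7→2→1→0→4→6, push 3): res(4,6)=28
after path 4 (9→2→7→6, push 2): res(4,6)=28
after path 5 (9→2→0→4→6, push 3): res(4,6)=25
after path 6 (9→2→1→4→6, push 1): res(4,6)=24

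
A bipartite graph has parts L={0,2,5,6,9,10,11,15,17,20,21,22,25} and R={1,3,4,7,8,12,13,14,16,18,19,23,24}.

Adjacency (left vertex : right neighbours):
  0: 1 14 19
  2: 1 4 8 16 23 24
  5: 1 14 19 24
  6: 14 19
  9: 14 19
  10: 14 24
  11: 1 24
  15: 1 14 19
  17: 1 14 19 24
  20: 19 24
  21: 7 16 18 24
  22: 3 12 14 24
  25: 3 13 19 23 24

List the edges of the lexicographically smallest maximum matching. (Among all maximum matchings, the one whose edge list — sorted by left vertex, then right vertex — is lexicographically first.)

|M| = 8 (so the lex-smallest maximum matching has 8 edges)
process left vertices in ascending order; for each, take the smallest-labelled available neighbour that still permits 8 edges overall, or leave it unmatched if none does
lex-smallest matching: {0-1, 2-4, 5-14, 6-19, 10-24, 21-7, 22-3, 25-13}

Lex-smallest maximum matching: {(0,1), (2,4), (5,14), (6,19), (10,24), (21,7), (22,3), (25,13)}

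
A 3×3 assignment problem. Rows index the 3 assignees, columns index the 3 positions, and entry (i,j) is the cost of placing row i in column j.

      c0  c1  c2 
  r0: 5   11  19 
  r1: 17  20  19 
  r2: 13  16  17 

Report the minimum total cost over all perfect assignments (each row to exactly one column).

Minimum assignment cost: 40

optimal assignment: row0→col0 (cost 5), row1→col2 (cost 19), row2→col1 (cost 16)
total = 5 + 19 + 16 = 40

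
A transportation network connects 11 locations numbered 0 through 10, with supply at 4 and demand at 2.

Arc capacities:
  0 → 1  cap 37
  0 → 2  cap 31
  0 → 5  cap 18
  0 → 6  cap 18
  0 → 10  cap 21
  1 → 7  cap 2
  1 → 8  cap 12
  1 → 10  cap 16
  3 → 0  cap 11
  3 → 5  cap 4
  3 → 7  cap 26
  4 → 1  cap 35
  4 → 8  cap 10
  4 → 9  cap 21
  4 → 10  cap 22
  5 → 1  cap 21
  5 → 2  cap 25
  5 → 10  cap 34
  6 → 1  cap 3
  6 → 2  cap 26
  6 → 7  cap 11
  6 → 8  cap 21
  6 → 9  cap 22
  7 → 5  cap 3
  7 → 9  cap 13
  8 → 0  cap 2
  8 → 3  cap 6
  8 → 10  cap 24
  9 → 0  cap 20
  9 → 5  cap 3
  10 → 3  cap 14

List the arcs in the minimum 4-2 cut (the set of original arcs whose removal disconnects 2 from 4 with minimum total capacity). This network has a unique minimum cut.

augment #1: 4→8→0→2 push 2
augment #2: 4→9→0→2 push 20
augment #3: 4→9→5→2 push 1
augment #4: 4→1→7→5→2 push 2
augment #5: 4→8→3→0→2 push 6
augment #6: 4→10→3→0→2 push 3
augment #7: 4→10→3→5→2 push 4
augment #8: 4→10→3→0→5→2 push 2
augment #9: 4→10→3→7→5→2 push 1
augment #10: 4→10→3→7→9→5→2 push 2
max flow = 43; residual-reachable set from 4 gives S-side
cut edges (S→T): {(3,0), (3,5), (7,5), (8,0), (9,0), (9,5)} total cap 43

Min-cut arcs: {(3,0), (3,5), (7,5), (8,0), (9,0), (9,5)} (total capacity 43)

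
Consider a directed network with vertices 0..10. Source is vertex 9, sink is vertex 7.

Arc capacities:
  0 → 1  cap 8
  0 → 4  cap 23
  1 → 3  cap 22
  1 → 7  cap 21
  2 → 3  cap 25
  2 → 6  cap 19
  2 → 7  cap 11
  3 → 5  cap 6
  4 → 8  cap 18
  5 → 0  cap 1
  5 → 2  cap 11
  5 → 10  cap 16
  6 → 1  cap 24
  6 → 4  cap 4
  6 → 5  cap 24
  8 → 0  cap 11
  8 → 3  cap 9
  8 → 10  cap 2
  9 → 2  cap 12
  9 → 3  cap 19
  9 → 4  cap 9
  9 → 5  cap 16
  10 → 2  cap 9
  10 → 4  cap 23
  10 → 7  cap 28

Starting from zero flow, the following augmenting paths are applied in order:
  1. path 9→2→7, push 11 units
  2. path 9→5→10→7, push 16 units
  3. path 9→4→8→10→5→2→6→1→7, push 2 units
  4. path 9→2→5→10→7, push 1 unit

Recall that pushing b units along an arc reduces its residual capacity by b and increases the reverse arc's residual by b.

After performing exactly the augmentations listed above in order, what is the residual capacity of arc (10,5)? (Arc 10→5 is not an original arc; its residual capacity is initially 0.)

after path 1 (9→2→7, push 11): res(10,5)=0
after path 2 (9→5→10→7, push 16): res(10,5)=16
after path 3 (9→4→8→10→5→2→6→1→7, push 2): res(10,5)=14
after path 4 (9→2→5→10→7, push 1): res(10,5)=15

Residual capacity of (10,5): 15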